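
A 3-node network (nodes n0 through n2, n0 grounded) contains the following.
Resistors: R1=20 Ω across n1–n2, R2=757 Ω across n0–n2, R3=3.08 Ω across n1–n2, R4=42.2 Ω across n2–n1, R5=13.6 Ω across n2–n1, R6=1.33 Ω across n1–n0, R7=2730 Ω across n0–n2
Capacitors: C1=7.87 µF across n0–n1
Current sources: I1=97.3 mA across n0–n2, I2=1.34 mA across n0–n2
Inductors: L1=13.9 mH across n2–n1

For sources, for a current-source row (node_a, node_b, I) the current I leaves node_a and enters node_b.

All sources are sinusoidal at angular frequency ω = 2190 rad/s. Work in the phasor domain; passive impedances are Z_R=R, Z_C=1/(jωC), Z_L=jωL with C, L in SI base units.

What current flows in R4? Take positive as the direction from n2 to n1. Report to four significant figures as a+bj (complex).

MNA unknowns: 2 node voltages V₁..V_2
R1: Y=0.05000+0.000j on G[1,2]
C1: Y=0.000+0.01724j on G[0,1]
R2: Y=0.001321+0.000j on G[0,2]
I1: z[0]−=0.0973, z[2]+=0.0973
R3: Y=0.3247+0.000j on G[1,2]
R4: Y=0.02370+0.000j on G[2,1]
R5: Y=0.07353+0.000j on G[2,1]
R6: Y=0.7519+0.000j on G[1,0]
L1: Y=0.000-0.03285j on G[2,1]
R7: Y=0.0003663+0.000j on G[0,2]
I2: z[0]−=0.00134, z[2]+=0.00134
solve → V1=0.1304-0.003014j, V2=0.3372+0.01134j

0.004901+0.0003402j A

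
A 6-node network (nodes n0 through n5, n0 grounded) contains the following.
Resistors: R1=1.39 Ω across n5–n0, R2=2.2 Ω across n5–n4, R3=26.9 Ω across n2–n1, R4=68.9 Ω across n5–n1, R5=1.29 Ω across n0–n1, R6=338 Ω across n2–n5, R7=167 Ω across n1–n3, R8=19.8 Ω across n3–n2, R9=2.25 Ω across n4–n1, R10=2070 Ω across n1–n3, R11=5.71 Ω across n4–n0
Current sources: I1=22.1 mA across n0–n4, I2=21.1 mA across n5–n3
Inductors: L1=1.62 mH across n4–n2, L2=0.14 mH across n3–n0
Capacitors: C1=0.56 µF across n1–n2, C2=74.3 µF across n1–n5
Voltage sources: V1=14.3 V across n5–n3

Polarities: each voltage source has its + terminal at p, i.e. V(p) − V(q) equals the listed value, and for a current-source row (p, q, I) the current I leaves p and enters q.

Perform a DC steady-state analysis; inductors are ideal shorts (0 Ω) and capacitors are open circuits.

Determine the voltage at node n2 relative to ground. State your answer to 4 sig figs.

Element admittances at DC:
  Y(R1) = 0.7194 S between n5,n0
  I1: injects 0.0221 A into n4 (from n0)
  L1: short n4↔n2 (DC inductor)
  Y(R2) = 0.4545 S between n5,n4
  Y(R3) = 0.03717 S between n2,n1
  Y(R4) = 0.01451 S between n5,n1
  Y(R5) = 0.7752 S between n0,n1
  Y(R6) = 0.002959 S between n2,n5
  Y(C1) = 0.000 S between n1,n2
  I2: injects 0.0211 A into n3 (from n5)
  Y(R7) = 0.005988 S between n1,n3
  L2: short n3↔n0 (DC inductor)
  Y(R8) = 0.05051 S between n3,n2
  Y(R9) = 0.4444 S between n4,n1
  Y(C2) = 0.000 S between n1,n5
  Y(R10) = 0.0004831 S between n1,n3
  Y(R11) = 0.1751 S between n4,n0
  V1: constraint V(n5)−V(n3) = 14.3
Assemble and solve the 8×8 MNA system:
  V(n1)=2.709  V(n2)=6.756  V(n3)=0.000  V(n4)=6.756  V(n5)=14.30
  i(L1)=0.4693  i(L2)=-13.55  i(V1)=-13.93

6.756 V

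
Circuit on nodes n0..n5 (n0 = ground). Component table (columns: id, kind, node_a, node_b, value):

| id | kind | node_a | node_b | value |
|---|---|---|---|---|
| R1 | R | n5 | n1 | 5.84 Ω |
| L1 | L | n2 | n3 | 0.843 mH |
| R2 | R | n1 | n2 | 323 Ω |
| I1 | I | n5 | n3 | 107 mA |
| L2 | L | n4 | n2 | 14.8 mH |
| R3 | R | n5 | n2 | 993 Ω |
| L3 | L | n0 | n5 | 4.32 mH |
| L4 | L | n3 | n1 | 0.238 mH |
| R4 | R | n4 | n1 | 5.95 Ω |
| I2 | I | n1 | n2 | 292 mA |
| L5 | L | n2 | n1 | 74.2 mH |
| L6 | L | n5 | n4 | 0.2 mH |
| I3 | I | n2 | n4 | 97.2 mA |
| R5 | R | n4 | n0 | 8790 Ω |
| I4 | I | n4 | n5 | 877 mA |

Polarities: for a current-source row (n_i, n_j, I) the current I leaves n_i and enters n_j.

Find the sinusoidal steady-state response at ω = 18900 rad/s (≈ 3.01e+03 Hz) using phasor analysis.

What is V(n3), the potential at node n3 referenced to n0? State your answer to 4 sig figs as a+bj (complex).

-0.4071-0.03717j V

MNA unknowns: 5 node voltages V₁..V_5
R1: Y=0.1712+0.000j on G[5,1]
L1: Y=0.000-0.06276j on G[2,3]
R2: Y=0.003096+0.000j on G[1,2]
I1: z[5]−=0.107, z[3]+=0.107
L2: Y=0.000-0.003575j on G[4,2]
R3: Y=0.001007+0.000j on G[5,2]
L3: Y=0.000-0.01225j on G[0,5]
L4: Y=0.000-0.2223j on G[3,1]
R4: Y=0.1681+0.000j on G[4,1]
I2: z[1]−=0.292, z[2]+=0.292
L5: Y=0.000-0.0007131j on G[2,1]
L6: Y=0.000-0.2646j on G[5,4]
I3: z[2]−=0.0972, z[4]+=0.0972
R5: Y=0.0001138+0.000j on G[4,0]
I4: z[4]−=0.877, z[5]+=0.877
solve → V1=-0.4637-1.294j, V2=-0.2064+2.708j, V3=-0.4071-0.03717j, V4=-0.8575-2.617j, V5=-0.02431+0.007966j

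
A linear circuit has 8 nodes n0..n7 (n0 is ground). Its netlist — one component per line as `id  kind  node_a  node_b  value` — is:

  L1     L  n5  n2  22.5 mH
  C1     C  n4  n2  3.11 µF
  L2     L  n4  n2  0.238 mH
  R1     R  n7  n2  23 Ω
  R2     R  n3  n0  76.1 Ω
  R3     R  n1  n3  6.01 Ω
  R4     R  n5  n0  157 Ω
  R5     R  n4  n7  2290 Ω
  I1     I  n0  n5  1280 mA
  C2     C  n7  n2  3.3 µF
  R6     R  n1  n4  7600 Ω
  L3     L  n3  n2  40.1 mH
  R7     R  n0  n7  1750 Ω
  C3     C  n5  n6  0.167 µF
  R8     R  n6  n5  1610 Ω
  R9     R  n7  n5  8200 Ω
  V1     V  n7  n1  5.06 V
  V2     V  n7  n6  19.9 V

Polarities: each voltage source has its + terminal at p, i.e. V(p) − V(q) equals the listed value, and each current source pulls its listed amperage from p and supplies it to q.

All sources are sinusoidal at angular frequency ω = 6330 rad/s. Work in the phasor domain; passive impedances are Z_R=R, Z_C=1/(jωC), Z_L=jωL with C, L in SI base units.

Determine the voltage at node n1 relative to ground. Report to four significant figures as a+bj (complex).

Apply KCL at each of the 7 non-ground nodes and solve the resulting linear system.
Node n1: branches {R3, R6, V1} → V_1 = 42.51-21.77j
Node n2: branches {L1, C1, L2, R1, C2, L3} → V_2 = 55.51-33.71j
Node n3: branches {R2, R3, L3} → V_3 = 39.11-20.53j
Node n4: branches {C1, L2, R5, R6} → V_4 = 55.50-33.71j
Node n5: branches {L1, R4, I1, C3, R8, R9} → V_5 = 116.0+44.31j
Node n6: branches {C3, R8, V2} → V_6 = 27.67-21.77j
Node n7: branches {R1, R5, C2, R7, R9, V1, V2} → V_7 = 47.57-21.77j
Source currents: i(V1)=0.5641-0.2036j, i(V2)=0.01499-0.1344j

42.51-21.77j V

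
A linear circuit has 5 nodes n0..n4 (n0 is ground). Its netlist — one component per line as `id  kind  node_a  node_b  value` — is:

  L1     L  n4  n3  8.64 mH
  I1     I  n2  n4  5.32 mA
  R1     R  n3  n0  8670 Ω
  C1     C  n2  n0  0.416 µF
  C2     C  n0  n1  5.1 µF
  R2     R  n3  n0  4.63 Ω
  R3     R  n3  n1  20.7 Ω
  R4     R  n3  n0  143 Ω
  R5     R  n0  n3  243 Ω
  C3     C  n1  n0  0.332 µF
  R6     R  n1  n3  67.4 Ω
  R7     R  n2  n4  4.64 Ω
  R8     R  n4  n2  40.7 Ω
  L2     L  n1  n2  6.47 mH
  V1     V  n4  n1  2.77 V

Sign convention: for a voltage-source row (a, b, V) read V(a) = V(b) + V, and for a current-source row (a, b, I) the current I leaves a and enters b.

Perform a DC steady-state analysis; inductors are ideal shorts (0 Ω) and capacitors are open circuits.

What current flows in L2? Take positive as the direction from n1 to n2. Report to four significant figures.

-0.6597 A

Element admittances at DC:
  L1: short n4↔n3 (DC inductor)
  I1: injects 0.00532 A into n4 (from n2)
  Y(R1) = 0.0001153 S between n3,n0
  Y(C1) = 0.000 S between n2,n0
  Y(C2) = 0.000 S between n0,n1
  Y(R2) = 0.2160 S between n3,n0
  Y(R3) = 0.04831 S between n3,n1
  Y(R4) = 0.006993 S between n3,n0
  Y(R5) = 0.004115 S between n0,n3
  Y(C3) = 0.000 S between n1,n0
  Y(R6) = 0.01484 S between n1,n3
  Y(R7) = 0.2155 S between n2,n4
  Y(R8) = 0.02457 S between n4,n2
  L2: short n1↔n2 (DC inductor)
  V1: constraint V(n4)−V(n1) = 2.77
Assemble and solve the 7×7 MNA system:
  V(n1)=-2.770  V(n2)=-2.770  V(n3)=0.000  V(n4)=0.000
  i(L1)=0.1749  i(L2)=-0.6597  i(V1)=-0.8346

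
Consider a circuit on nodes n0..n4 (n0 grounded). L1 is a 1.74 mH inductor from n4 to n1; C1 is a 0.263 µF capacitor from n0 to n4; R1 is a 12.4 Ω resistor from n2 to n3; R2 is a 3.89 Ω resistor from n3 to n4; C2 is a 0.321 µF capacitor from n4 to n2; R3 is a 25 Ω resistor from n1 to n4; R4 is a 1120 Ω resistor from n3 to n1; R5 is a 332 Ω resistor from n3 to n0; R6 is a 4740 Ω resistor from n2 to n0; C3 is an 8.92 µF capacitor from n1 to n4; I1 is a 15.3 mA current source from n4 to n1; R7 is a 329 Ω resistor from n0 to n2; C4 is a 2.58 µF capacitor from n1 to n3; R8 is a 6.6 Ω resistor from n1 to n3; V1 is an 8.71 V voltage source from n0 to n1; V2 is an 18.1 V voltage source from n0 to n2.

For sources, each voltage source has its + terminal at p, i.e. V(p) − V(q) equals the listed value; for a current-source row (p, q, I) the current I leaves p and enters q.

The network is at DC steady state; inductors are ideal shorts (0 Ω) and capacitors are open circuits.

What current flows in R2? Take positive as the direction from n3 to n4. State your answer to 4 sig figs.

MNA unknowns: 4 node voltages V₁..V_4 plus 3 source currents (L1, V1, V2)
L1: row V4−V1=0, i_L1 at 4,1
C1: Y=0.000 on G[0,4]
R1: Y=0.08065 on G[2,3]
R2: Y=0.2571 on G[3,4]
C2: Y=0.000 on G[4,2]
R3: Y=0.04000 on G[1,4]
R4: Y=0.0008929 on G[3,1]
R5: Y=0.003012 on G[3,0]
R6: Y=0.0002110 on G[2,0]
C3: Y=0.000 on G[1,4]
I1: z[4]−=0.0153, z[1]+=0.0153
R7: Y=0.003040 on G[0,2]
C4: Y=0.000 on G[1,3]
R8: Y=0.1515 on G[1,3]
V1: row V0−V1=8.71, i_V1 at 0,1
V2: row V0−V2=18.1, i_V2 at 0,2
solve → V1=-8.710, V2=-18.10, V3=-10.19, V4=-8.710
aux → i_L1=-0.3964, i_V1=0.6070, i_V2=-0.6965

-0.3811 A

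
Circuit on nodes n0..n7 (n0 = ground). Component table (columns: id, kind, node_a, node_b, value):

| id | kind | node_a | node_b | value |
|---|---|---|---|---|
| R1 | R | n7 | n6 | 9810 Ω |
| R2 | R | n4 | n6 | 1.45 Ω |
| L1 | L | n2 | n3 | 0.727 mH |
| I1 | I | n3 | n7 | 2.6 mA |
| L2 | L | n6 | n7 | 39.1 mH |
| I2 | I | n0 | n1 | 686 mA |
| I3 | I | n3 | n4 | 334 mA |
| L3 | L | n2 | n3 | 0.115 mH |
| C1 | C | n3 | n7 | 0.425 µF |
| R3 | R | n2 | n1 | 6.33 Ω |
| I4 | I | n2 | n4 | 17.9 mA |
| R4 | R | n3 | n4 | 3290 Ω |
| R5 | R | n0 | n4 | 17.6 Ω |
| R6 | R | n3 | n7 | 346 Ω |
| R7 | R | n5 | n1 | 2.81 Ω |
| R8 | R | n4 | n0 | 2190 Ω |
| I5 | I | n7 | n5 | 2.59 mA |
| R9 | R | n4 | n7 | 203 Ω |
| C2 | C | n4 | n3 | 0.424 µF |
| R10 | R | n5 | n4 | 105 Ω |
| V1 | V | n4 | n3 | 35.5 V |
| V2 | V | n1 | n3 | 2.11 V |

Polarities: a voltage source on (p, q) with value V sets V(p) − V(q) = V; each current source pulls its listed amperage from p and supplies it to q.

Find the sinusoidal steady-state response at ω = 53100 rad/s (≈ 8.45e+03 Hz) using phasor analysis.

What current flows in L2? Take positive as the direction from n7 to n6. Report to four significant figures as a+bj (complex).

-0.003579+0.01619j A

Element admittances at ω=53100 rad/s:
  Y(R1) = 0.0001019+0.000j S between n7,n6
  Y(R2) = 0.6897+0.000j S between n4,n6
  Y(L1) = 0.000-0.02590j S between n2,n3
  I1: injects 0.0026 A into n7 (from n3)
  Y(L2) = 0.000-0.0004816j S between n6,n7
  I2: injects 0.686 A into n1 (from n0)
  I3: injects 0.334 A into n4 (from n3)
  Y(L3) = 0.000-0.1638j S between n2,n3
  Y(C1) = 0.000+0.02257j S between n3,n7
  Y(R3) = 0.1580+0.000j S between n2,n1
  I4: injects 0.0179 A into n4 (from n2)
  Y(R4) = 0.0003040+0.000j S between n3,n4
  Y(R5) = 0.05682+0.000j S between n0,n4
  Y(R6) = 0.002890+0.000j S between n3,n7
  Y(R7) = 0.3559+0.000j S between n5,n1
  Y(R8) = 0.0004566+0.000j S between n4,n0
  I5: injects 0.00259 A into n5 (from n7)
  Y(R9) = 0.004926+0.000j S between n4,n7
  Y(C2) = 0.000+0.02251j S between n4,n3
  Y(R10) = 0.009524+0.000j S between n5,n4
  V1: constraint V(n4)−V(n3) = 35.5
  V2: constraint V(n1)−V(n3) = 2.11
Assemble and solve the 9×9 MNA system:
  V(n1)=-21.41+0.000j  V(n2)=-22.70+0.9819j  V(n3)=-23.52+0.000j  V(n4)=11.98+0.000j  V(n5)=-20.54+0.000j  V(n6)=11.97+0.02237j  V(n7)=-21.64-7.408j
  i(V1)=-0.8271-0.8203j  i(V2)=0.7941+0.1551j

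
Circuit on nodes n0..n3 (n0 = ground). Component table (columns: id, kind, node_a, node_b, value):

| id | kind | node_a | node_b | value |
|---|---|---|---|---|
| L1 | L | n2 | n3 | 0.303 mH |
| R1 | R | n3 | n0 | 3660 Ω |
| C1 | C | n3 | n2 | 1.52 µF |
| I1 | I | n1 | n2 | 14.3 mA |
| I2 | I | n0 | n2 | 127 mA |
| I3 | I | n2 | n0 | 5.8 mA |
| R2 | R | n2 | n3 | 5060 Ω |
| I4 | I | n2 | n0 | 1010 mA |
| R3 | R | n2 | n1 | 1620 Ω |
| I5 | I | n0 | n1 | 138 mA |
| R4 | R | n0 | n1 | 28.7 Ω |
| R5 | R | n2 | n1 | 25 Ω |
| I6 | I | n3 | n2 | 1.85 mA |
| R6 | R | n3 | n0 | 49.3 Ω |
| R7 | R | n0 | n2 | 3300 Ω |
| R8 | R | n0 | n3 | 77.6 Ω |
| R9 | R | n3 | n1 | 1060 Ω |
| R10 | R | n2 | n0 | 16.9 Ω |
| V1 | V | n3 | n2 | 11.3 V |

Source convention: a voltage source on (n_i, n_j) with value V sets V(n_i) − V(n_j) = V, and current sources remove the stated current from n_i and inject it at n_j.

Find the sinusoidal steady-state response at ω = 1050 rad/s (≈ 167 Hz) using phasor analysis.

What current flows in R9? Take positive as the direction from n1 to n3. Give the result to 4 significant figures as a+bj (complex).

-0.004425+0.000j A

Element admittances at ω=1050 rad/s:
  Y(L1) = 0.000-3.143j S between n2,n3
  Y(R1) = 0.0002732+0.000j S between n3,n0
  Y(C1) = 0.000+0.001596j S between n3,n2
  I1: injects 0.0143 A into n2 (from n1)
  I2: injects 0.127 A into n2 (from n0)
  I3: injects 0.0058 A into n0 (from n2)
  Y(R2) = 0.0001976+0.000j S between n2,n3
  I4: injects 1.01 A into n0 (from n2)
  Y(R3) = 0.0006173+0.000j S between n2,n1
  I5: injects 0.138 A into n1 (from n0)
  Y(R4) = 0.03484+0.000j S between n0,n1
  Y(R5) = 0.04000+0.000j S between n2,n1
  I6: injects 0.00185 A into n2 (from n3)
  Y(R6) = 0.02028+0.000j S between n3,n0
  Y(R7) = 0.0003030+0.000j S between n0,n2
  Y(R8) = 0.01289+0.000j S between n0,n3
  Y(R9) = 0.0009434+0.000j S between n3,n1
  Y(R10) = 0.05917+0.000j S between n2,n0
  V1: constraint V(n3)−V(n2) = 11.3
Assemble and solve the 4×4 MNA system:
  V(n1)=-4.028+0.000j  V(n2)=-10.64+0.000j  V(n3)=0.6629+0.000j
  i(V1)=-0.03068+35.50j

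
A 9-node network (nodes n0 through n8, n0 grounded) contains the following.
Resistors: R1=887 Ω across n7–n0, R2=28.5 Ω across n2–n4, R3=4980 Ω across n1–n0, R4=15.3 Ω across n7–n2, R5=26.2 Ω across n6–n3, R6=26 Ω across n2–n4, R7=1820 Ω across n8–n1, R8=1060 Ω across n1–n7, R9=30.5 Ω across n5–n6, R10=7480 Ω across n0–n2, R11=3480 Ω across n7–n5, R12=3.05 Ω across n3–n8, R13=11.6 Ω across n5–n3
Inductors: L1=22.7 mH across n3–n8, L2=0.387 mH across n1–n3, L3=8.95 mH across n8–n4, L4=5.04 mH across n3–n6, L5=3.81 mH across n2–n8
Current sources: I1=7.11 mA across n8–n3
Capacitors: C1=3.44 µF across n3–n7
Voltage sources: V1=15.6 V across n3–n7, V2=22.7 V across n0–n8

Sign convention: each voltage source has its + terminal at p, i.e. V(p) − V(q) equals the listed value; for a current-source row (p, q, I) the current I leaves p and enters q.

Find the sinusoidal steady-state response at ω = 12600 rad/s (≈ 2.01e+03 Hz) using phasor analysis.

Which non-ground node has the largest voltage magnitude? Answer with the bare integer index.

Element admittances at ω=12600 rad/s:
  Y(R1) = 0.001127+0.000j S between n7,n0
  Y(L1) = 0.000-0.003496j S between n3,n8
  Y(R2) = 0.03509+0.000j S between n2,n4
  Y(L2) = 0.000-0.2051j S between n1,n3
  Y(R3) = 0.0002008+0.000j S between n1,n0
  Y(R4) = 0.06536+0.000j S between n7,n2
  Y(L3) = 0.000-0.008868j S between n8,n4
  Y(R5) = 0.03817+0.000j S between n6,n3
  Y(R6) = 0.03846+0.000j S between n2,n4
  I1: injects 0.00711 A into n3 (from n8)
  Y(R7) = 0.0005495+0.000j S between n8,n1
  Y(R8) = 0.0009434+0.000j S between n1,n7
  Y(C1) = 0.000+0.04334j S between n3,n7
  Y(R9) = 0.03279+0.000j S between n5,n6
  Y(R10) = 0.0001337+0.000j S between n0,n2
  Y(R11) = 0.0002874+0.000j S between n7,n5
  Y(L4) = 0.000-0.01575j S between n3,n6
  Y(R12) = 0.3279+0.000j S between n3,n8
  Y(R13) = 0.08621+0.000j S between n5,n3
  Y(L5) = 0.000-0.02083j S between n2,n8
  V1: constraint V(n3)−V(n7) = 15.6
  V2: constraint V(n0)−V(n8) = 22.7
Assemble and solve the 10×10 MNA system:
  V(n1)=-21.92-1.074j  V(n2)=-34.44-6.220j  V(n3)=-21.91-1.022j  V(n4)=-33.53-7.526j  V(n5)=-21.96-1.023j  V(n6)=-21.93-1.027j  V(n7)=-37.51-1.022j  V(n8)=-22.70+0.000j
  i(V1)=-0.2624-0.3375j  i(V2)=-0.05130-0.002199j

7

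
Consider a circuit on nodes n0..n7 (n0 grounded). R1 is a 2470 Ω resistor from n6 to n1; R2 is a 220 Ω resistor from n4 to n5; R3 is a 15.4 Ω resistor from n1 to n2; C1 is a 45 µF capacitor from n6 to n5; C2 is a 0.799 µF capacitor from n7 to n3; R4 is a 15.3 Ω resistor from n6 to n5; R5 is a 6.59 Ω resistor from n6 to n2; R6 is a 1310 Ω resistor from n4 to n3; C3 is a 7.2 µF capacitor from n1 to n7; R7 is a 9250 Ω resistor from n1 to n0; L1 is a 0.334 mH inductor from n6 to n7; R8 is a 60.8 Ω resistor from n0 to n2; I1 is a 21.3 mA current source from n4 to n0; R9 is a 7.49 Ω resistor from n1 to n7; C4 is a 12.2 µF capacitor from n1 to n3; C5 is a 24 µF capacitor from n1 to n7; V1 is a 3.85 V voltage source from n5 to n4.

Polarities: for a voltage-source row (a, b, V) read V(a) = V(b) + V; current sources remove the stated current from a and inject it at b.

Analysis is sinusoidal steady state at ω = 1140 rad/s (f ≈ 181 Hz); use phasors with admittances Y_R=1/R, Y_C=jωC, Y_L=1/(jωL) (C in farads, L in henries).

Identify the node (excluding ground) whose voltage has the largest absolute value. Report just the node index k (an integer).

Element admittances at ω=1140 rad/s:
  Y(R1) = 0.0004049+0.000j S between n6,n1
  Y(R2) = 0.004545+0.000j S between n4,n5
  Y(R3) = 0.06494+0.000j S between n1,n2
  Y(C1) = 0.000+0.05130j S between n6,n5
  Y(C2) = 0.000+0.0009109j S between n7,n3
  Y(R4) = 0.06536+0.000j S between n6,n5
  Y(R5) = 0.1517+0.000j S between n6,n2
  Y(R6) = 0.0007634+0.000j S between n4,n3
  Y(C3) = 0.000+0.008208j S between n1,n7
  Y(R7) = 0.0001081+0.000j S between n1,n0
  Y(L1) = 0.000-2.626j S between n6,n7
  Y(R8) = 0.01645+0.000j S between n0,n2
  I1: injects 0.0213 A into n0 (from n4)
  Y(R9) = 0.1335+0.000j S between n1,n7
  Y(C4) = 0.000+0.01391j S between n1,n3
  Y(C5) = 0.000+0.02736j S between n1,n7
  V1: constraint V(n5)−V(n4) = 3.85
Assemble and solve the 8×8 MNA system:
  V(n1)=-1.370-0.002397j  V(n2)=-1.286+1.575e-05j  V(n3)=-1.375+0.2058j  V(n4)=-5.411+0.1369j  V(n5)=-1.561+0.1369j  V(n6)=-1.389+0.001050j  V(n7)=-1.389+0.002013j
  i(V1)=0.0007187-5.258e-05j

4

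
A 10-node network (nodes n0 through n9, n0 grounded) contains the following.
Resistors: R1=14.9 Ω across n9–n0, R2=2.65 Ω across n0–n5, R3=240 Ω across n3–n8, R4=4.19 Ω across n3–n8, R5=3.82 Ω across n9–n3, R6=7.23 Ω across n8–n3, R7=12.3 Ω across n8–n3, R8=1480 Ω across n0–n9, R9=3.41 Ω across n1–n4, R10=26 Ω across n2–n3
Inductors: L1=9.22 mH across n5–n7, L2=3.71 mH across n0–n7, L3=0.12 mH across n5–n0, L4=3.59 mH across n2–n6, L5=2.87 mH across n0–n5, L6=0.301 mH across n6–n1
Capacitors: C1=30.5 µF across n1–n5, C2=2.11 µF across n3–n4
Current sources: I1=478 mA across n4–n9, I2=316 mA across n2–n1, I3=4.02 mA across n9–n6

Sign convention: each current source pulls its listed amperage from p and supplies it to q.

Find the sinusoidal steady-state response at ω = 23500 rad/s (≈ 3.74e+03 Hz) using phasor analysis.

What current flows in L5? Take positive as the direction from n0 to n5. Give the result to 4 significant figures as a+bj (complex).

MNA unknowns: 9 node voltages V₁..V_9
R1: Y=0.06711+0.000j on G[9,0]
R2: Y=0.3774+0.000j on G[0,5]
R3: Y=0.004167+0.000j on G[3,8]
L1: Y=0.000-0.004615j on G[5,7]
R4: Y=0.2387+0.000j on G[3,8]
R5: Y=0.2618+0.000j on G[9,3]
C1: Y=0.000+0.7167j on G[1,5]
R6: Y=0.1383+0.000j on G[8,3]
L2: Y=0.000-0.01147j on G[0,7]
L3: Y=0.000-0.3546j on G[5,0]
L4: Y=0.000-0.01185j on G[2,6]
I1: z[4]−=0.478, z[9]+=0.478
L5: Y=0.000-0.01483j on G[0,5]
C2: Y=0.000+0.04959j on G[3,4]
R7: Y=0.08130+0.000j on G[8,3]
R8: Y=0.0006757+0.000j on G[0,9]
R9: Y=0.2933+0.000j on G[1,4]
L6: Y=0.000-0.1414j on G[6,1]
R10: Y=0.03846+0.000j on G[2,3]
I2: z[2]−=0.316, z[1]+=0.316
I3: z[9]−=0.00402, z[6]+=0.00402
solve → V1=-0.09527+0.1716j, V2=-7.294-4.347j, V3=-0.3711-2.300j, V4=-1.281+0.3255j, V5=-0.2681+0.06345j, V6=-0.6522-0.1517j, V7=-0.07692+0.01820j, V8=-0.3711-2.300j, V9=1.143-1.827j

-0.0009407-0.003975j A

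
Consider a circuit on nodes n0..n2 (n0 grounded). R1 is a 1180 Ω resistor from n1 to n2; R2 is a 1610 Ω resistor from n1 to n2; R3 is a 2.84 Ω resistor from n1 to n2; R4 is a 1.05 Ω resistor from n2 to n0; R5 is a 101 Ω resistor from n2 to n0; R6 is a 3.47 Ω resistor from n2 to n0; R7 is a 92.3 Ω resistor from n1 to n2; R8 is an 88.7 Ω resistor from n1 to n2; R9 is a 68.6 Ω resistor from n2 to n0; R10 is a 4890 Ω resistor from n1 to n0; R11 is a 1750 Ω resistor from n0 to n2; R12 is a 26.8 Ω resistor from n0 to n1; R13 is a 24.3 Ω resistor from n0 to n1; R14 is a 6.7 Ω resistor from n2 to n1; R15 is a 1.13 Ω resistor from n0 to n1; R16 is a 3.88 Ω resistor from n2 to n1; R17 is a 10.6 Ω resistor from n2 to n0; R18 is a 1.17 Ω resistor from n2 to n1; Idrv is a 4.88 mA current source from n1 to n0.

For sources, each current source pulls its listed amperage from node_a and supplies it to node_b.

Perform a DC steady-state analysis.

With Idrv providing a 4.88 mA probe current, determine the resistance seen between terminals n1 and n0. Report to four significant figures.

R_eq = 0.5860 Ω

MNA unknowns: 2 node voltages V₁..V_2
R1: Y=0.0008475 on G[1,2]
R2: Y=0.0006211 on G[1,2]
R3: Y=0.3521 on G[1,2]
R4: Y=0.9524 on G[2,0]
R5: Y=0.009901 on G[2,0]
R6: Y=0.2882 on G[2,0]
R7: Y=0.01083 on G[1,2]
R8: Y=0.01127 on G[1,2]
R9: Y=0.01458 on G[2,0]
R10: Y=0.0002045 on G[1,0]
R11: Y=0.0005714 on G[0,2]
R12: Y=0.03731 on G[0,1]
R13: Y=0.04115 on G[0,1]
R14: Y=0.1493 on G[2,1]
R15: Y=0.8850 on G[0,1]
R16: Y=0.2577 on G[2,1]
R17: Y=0.09434 on G[2,0]
R18: Y=0.8547 on G[2,1]
Idrv: z[1]−=0.00488, z[0]+=0.00488
solve → V1=-0.002860, V2=-0.001562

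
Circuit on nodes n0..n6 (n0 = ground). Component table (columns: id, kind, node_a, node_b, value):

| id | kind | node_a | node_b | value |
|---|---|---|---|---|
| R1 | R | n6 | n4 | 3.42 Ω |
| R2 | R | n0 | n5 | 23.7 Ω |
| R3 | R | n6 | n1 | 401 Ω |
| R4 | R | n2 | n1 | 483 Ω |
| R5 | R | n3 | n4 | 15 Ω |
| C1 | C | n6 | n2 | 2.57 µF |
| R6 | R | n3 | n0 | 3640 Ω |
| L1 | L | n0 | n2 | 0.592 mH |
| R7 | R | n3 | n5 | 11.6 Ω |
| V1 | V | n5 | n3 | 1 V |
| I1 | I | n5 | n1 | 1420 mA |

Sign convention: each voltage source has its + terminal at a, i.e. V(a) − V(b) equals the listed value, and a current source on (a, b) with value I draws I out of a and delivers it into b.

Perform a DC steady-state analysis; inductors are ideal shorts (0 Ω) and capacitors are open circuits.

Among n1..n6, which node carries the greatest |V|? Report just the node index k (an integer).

MNA unknowns: 6 node voltages V₁..V_6 plus 2 source currents (L1, V1)
R1: Y=0.2924 on G[6,4]
R2: Y=0.04219 on G[0,5]
R3: Y=0.002494 on G[6,1]
R4: Y=0.002070 on G[2,1]
R5: Y=0.06667 on G[3,4]
C1: Y=0.000 on G[6,2]
R6: Y=0.0002747 on G[3,0]
L1: row V0−V2=0, i_L1 at 0,2
R7: Y=0.08621 on G[3,5]
V1: row V5−V3=1, i_V1 at 5,3
I1: z[5]−=1.42, z[1]+=1.42
solve → V1=310.1, V2=0.000, V3=-16.11, V4=-4.445, V5=-15.11, V6=-1.785
aux → i_L1=-0.6421, i_V1=-0.8685

1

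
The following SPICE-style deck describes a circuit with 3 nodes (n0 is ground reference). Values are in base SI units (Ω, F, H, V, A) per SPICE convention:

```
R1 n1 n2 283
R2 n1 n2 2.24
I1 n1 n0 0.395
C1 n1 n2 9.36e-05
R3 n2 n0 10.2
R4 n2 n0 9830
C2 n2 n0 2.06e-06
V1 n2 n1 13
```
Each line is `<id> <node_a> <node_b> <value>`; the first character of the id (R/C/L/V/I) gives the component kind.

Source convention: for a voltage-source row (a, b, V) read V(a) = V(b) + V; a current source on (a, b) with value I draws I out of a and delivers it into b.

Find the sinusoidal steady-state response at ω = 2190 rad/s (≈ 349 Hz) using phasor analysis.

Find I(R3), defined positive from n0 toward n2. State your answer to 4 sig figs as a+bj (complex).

Apply KCL at each of the 2 non-ground nodes and solve the resulting linear system.
Node n1: branches {R1, R2, I1, C1, V1} → V_1 = -17.02+0.1846j
Node n2: branches {R1, R2, C1, R3, R4, C2, V1} → V_2 = -4.016+0.1846j
Source currents: i(V1)=-5.455-2.665j

0.3938-0.01810j A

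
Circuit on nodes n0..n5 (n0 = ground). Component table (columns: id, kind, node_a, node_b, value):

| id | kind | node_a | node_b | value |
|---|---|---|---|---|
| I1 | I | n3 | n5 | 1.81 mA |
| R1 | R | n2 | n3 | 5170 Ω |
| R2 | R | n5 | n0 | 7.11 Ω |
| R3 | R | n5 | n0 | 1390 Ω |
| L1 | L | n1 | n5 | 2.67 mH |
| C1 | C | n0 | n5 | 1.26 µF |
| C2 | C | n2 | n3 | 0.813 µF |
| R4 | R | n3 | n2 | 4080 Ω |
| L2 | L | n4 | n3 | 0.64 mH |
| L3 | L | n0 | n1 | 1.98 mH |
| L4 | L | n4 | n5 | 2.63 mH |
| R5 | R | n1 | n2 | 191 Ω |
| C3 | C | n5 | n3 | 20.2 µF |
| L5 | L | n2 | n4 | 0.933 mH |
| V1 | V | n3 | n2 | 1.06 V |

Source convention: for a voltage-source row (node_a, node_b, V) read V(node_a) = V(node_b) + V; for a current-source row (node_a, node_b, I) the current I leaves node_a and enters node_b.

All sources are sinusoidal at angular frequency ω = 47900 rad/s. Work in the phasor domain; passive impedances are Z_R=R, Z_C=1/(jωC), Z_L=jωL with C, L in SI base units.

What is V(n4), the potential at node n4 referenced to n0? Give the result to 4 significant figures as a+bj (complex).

Element admittances at ω=47900 rad/s:
  I1: injects 0.00181 A into n5 (from n3)
  Y(R1) = 0.0001934+0.000j S between n2,n3
  Y(R2) = 0.1406+0.000j S between n5,n0
  Y(R3) = 0.0007194+0.000j S between n5,n0
  Y(L1) = 0.000-0.007819j S between n1,n5
  Y(C1) = 0.000+0.06035j S between n0,n5
  Y(C2) = 0.000+0.03894j S between n2,n3
  Y(R4) = 0.0002451+0.000j S between n3,n2
  Y(L2) = 0.000-0.03262j S between n4,n3
  Y(L3) = 0.000-0.01054j S between n0,n1
  Y(L4) = 0.000-0.007938j S between n4,n5
  Y(R5) = 0.005236+0.000j S between n1,n2
  Y(C3) = 0.000+0.9676j S between n5,n3
  Y(L5) = 0.000-0.02238j S between n2,n4
  V1: constraint V(n3)−V(n2) = 1.06
Assemble and solve the 6×6 MNA system:
  V(n1)=-0.06977-0.2842j  V(n2)=-1.049-0.01551j  V(n3)=0.01147-0.01551j  V(n4)=-0.3648-0.01507j  V(n5)=0.01605-0.01206j
  i(V1)=-0.005599-0.02457j

-0.3648-0.01507j V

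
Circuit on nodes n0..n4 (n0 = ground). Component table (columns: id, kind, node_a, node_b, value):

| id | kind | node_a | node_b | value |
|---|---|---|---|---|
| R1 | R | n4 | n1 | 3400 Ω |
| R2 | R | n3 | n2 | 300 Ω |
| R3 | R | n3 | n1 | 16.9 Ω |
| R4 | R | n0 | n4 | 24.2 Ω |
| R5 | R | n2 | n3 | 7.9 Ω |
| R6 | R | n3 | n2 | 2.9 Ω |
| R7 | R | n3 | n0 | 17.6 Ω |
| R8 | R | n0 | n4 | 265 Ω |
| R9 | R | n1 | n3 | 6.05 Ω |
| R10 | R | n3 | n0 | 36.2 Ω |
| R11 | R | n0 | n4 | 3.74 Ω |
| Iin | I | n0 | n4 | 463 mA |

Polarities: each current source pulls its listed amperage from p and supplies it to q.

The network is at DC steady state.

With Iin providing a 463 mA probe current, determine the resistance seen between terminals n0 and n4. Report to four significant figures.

Element admittances at DC:
  Y(R1) = 0.0002941 S between n4,n1
  Y(R2) = 0.003333 S between n3,n2
  Y(R3) = 0.05917 S between n3,n1
  Y(R4) = 0.04132 S between n0,n4
  Y(R5) = 0.1266 S between n2,n3
  Y(R6) = 0.3448 S between n3,n2
  Y(R7) = 0.05682 S between n3,n0
  Y(R8) = 0.003774 S between n0,n4
  Y(R9) = 0.1653 S between n1,n3
  Y(R10) = 0.02762 S between n3,n0
  Y(R11) = 0.2674 S between n0,n4
  Iin: injects 0.463 A into n4 (from n0)
Assemble and solve the 4×4 MNA system:
  V(n1)=0.007062  V(n2)=0.005131  V(n3)=0.005131  V(n4)=1.480

R_eq = 3.197 Ω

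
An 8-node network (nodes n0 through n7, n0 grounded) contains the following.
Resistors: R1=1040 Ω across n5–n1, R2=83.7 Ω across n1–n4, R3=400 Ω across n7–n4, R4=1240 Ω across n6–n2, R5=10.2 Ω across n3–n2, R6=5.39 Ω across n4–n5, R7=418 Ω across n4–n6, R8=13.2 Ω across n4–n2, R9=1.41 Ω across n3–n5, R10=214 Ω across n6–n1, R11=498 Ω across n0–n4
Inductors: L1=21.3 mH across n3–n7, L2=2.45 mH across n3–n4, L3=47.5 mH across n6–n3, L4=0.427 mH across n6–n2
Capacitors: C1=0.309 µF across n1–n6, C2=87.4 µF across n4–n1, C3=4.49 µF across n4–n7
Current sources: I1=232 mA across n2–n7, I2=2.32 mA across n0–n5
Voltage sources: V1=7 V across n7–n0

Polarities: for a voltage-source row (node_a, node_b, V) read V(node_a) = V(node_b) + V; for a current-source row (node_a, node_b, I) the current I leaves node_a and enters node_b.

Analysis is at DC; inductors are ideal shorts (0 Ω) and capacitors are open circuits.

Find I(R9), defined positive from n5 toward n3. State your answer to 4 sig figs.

0.001837 A

MNA unknowns: 7 node voltages V₁..V_7 plus 5 source currents (L1, L2, L3, L4, V1)
R1: Y=0.0009615 on G[5,1]
R2: Y=0.01195 on G[1,4]
R3: Y=0.002500 on G[7,4]
L1: row V3−V7=0, i_L1 at 3,7
L2: row V3−V4=0, i_L2 at 3,4
R4: Y=0.0008065 on G[6,2]
R5: Y=0.09804 on G[3,2]
C1: Y=0.000 on G[1,6]
R6: Y=0.1855 on G[4,5]
R7: Y=0.002392 on G[4,6]
L3: row V6−V3=0, i_L3 at 6,3
R8: Y=0.07576 on G[4,2]
C2: Y=0.000 on G[4,1]
I1: z[2]−=0.232, z[7]+=0.232
R9: Y=0.7092 on G[3,5]
L4: row V6−V2=0, i_L4 at 6,2
R10: Y=0.004673 on G[6,1]
C3: Y=0.000 on G[4,7]
R11: Y=0.002008 on G[0,4]
I2: z[0]−=0.00232, z[5]+=0.00232
V1: row V7−V0=7, i_V1 at 7,0
solve → V1=7.000, V2=7.000, V3=7.000, V4=7.000, V5=7.003, V6=7.000, V7=7.000
aux → i_L1=-0.2437, i_L2=0.01357, i_L3=-0.2320, i_L4=0.2320, i_V1=-0.01174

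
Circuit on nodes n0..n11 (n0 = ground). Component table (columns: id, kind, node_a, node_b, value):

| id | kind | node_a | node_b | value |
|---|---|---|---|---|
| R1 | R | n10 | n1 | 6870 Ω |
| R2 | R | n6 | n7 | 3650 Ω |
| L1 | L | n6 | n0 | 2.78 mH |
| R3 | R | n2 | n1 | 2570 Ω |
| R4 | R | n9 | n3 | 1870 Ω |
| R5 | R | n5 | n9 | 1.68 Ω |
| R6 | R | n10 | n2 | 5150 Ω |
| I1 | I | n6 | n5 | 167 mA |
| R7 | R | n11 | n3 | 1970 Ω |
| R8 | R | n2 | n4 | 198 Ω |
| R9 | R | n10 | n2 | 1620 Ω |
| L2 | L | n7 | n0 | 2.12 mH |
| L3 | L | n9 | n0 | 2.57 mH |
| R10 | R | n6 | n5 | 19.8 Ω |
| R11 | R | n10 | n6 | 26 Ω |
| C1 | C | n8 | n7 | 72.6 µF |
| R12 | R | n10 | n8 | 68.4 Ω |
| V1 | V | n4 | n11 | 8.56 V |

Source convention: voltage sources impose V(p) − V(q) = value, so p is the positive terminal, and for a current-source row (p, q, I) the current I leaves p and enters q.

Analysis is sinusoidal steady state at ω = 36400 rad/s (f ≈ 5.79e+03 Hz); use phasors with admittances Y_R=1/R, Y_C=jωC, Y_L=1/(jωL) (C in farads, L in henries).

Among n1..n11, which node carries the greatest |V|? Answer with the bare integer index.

Element admittances at ω=36400 rad/s:
  Y(R1) = 0.0001456+0.000j S between n10,n1
  Y(R2) = 0.0002740+0.000j S between n6,n7
  Y(L1) = 0.000-0.009882j S between n6,n0
  Y(R3) = 0.0003891+0.000j S between n2,n1
  Y(R4) = 0.0005348+0.000j S between n9,n3
  Y(R5) = 0.5952+0.000j S between n5,n9
  Y(R6) = 0.0001942+0.000j S between n10,n2
  I1: injects 0.167 A into n5 (from n6)
  Y(R7) = 0.0005076+0.000j S between n11,n3
  Y(R8) = 0.005051+0.000j S between n2,n4
  Y(R9) = 0.0006173+0.000j S between n10,n2
  Y(L2) = 0.000-0.01296j S between n7,n0
  Y(L3) = 0.000-0.01069j S between n9,n0
  Y(R10) = 0.05051+0.000j S between n6,n5
  Y(R11) = 0.03846+0.000j S between n10,n6
  Y(C1) = 0.000+2.643j S between n8,n7
  Y(R12) = 0.01462+0.000j S between n10,n8
  V1: constraint V(n4)−V(n11) = 8.56
Assemble and solve the 12×12 MNA system:
  V(n1)=0.7376+0.03618j  V(n2)=1.400+0.07130j  V(n3)=-2.317+0.3279j  V(n4)=1.843+0.09474j  V(n5)=1.874+0.5160j  V(n6)=-1.272+0.1246j  V(n7)=-0.5645-0.5481j  V(n8)=-0.5618-0.5455j  V(n9)=1.860+0.5492j  V(n10)=-1.034-0.05772j  V(n11)=-6.717+0.09474j
  i(V1)=-0.002234-0.0001184j

11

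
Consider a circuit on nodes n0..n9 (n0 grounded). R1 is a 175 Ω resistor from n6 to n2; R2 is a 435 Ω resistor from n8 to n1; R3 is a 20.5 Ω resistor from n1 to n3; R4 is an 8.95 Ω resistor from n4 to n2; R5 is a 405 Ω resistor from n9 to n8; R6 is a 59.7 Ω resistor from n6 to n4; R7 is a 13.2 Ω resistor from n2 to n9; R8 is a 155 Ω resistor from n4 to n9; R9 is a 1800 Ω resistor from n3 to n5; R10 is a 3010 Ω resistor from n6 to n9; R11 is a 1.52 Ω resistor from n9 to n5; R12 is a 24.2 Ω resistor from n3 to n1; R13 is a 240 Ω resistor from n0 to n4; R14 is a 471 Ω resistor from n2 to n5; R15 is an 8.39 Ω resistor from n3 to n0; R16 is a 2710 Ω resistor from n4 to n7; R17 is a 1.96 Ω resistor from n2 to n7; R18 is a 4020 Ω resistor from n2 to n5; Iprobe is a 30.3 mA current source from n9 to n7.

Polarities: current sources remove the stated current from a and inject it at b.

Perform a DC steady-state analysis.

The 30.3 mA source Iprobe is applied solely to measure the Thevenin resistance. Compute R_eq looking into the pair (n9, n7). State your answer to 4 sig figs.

MNA unknowns: 9 node voltages V₁..V_9
R1: Y=0.005714 on G[6,2]
R2: Y=0.002299 on G[8,1]
R3: Y=0.04878 on G[1,3]
R4: Y=0.1117 on G[4,2]
R5: Y=0.002469 on G[9,8]
R6: Y=0.01675 on G[6,4]
R7: Y=0.07576 on G[2,9]
R8: Y=0.006452 on G[4,9]
R9: Y=0.0005556 on G[3,5]
R10: Y=0.0003322 on G[6,9]
R11: Y=0.6579 on G[9,5]
R12: Y=0.04132 on G[3,1]
R13: Y=0.004167 on G[0,4]
R14: Y=0.002123 on G[2,5]
R15: Y=0.1192 on G[3,0]
R16: Y=0.0003690 on G[4,7]
R17: Y=0.5102 on G[2,7]
R18: Y=0.0002488 on G[2,5]
Iprobe: z[9]−=0.0303, z[7]+=0.0303
solve → V1=-0.006388, V2=0.1185, V3=-0.003362, V4=0.09618, V5=-0.2339, V6=0.09695, V7=0.1779, V8=-0.1250, V9=-0.2354

R_eq = 13.64 Ω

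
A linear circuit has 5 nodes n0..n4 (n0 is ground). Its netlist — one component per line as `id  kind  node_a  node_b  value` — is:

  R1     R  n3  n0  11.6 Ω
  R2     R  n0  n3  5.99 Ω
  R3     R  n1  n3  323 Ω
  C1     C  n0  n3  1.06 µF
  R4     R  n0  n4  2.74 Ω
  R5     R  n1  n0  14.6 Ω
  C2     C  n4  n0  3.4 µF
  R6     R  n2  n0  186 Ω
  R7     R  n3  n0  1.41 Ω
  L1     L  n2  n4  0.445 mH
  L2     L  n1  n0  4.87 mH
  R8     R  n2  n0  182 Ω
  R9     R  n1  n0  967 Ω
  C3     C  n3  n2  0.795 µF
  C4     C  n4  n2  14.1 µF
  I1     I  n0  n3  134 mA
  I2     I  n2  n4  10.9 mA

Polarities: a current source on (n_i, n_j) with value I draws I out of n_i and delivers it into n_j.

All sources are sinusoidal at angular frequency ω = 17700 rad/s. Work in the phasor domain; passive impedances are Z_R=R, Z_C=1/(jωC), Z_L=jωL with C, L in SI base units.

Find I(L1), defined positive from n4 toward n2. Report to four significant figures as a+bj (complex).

-0.01015+0.0009269j A

Element admittances at ω=17700 rad/s:
  Y(R1) = 0.08621+0.000j S between n3,n0
  Y(R2) = 0.1669+0.000j S between n0,n3
  Y(R3) = 0.003096+0.000j S between n1,n3
  Y(C1) = 0.000+0.01876j S between n0,n3
  Y(R4) = 0.3650+0.000j S between n0,n4
  Y(R5) = 0.06849+0.000j S between n1,n0
  Y(C2) = 0.000+0.06018j S between n4,n0
  Y(R6) = 0.005376+0.000j S between n2,n0
  Y(R7) = 0.7092+0.000j S between n3,n0
  Y(L1) = 0.000-0.1270j S between n2,n4
  Y(L2) = 0.000-0.01160j S between n1,n0
  Y(R8) = 0.005495+0.000j S between n2,n0
  Y(R9) = 0.001034+0.000j S between n1,n0
  Y(C3) = 0.000+0.01407j S between n3,n2
  Y(C4) = 0.000+0.2496j S between n4,n2
  I1: injects 0.134 A into n3 (from n0)
  I2: injects 0.0109 A into n4 (from n2)
Assemble and solve the 4×4 MNA system:
  V(n1)=0.005744+0.0007250j  V(n2)=0.01063+0.08184j  V(n3)=0.1375-0.004518j  V(n4)=0.003327+0.001904j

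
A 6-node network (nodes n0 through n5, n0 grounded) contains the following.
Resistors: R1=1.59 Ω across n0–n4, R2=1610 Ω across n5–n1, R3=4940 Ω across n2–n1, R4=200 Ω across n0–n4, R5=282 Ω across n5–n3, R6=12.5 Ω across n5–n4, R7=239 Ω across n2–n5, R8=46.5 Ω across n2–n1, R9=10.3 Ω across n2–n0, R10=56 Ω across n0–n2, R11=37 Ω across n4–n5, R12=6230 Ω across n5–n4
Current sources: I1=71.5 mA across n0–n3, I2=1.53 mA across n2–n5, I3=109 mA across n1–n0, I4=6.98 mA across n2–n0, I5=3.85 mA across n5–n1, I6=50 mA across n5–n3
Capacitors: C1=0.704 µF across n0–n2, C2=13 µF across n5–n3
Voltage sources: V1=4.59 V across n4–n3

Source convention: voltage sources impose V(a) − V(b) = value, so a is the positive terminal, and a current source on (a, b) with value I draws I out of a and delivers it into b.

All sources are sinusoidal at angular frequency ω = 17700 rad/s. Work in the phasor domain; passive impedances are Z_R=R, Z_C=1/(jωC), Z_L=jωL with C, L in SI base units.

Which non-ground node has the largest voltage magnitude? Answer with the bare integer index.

1

MNA unknowns: 5 node voltages V₁..V_5 plus 1 source current (V1)
R1: Y=0.6289+0.000j on G[0,4]
R2: Y=0.0006211+0.000j on G[5,1]
R3: Y=0.0002024+0.000j on G[2,1]
R4: Y=0.005000+0.000j on G[0,4]
R5: Y=0.003546+0.000j on G[5,3]
I1: z[0]−=0.0715, z[3]+=0.0715
C1: Y=0.000+0.01246j on G[0,2]
R6: Y=0.08000+0.000j on G[5,4]
I2: z[2]−=0.00153, z[5]+=0.00153
R7: Y=0.004184+0.000j on G[2,5]
I3: z[1]−=0.109, z[0]+=0.109
R8: Y=0.02151+0.000j on G[2,1]
R9: Y=0.09709+0.000j on G[2,0]
R10: Y=0.01786+0.000j on G[0,2]
I4: z[2]−=0.00698, z[0]+=0.00698
R11: Y=0.02703+0.000j on G[4,5]
I5: z[5]−=0.00385, z[1]+=0.00385
I6: z[5]−=0.05, z[3]+=0.05
C2: Y=0.000+0.2301j on G[5,3]
R12: Y=0.0001605+0.000j on G[5,4]
V1: row V4−V3=4.59, i_V1 at 4,3
solve → V1=-5.848+0.003892j, V2=-1.067+0.04864j, V3=-4.466+0.01215j, V4=0.1242+0.01215j, V5=-3.676-1.560j
aux → i_V1=-0.4861-0.1762j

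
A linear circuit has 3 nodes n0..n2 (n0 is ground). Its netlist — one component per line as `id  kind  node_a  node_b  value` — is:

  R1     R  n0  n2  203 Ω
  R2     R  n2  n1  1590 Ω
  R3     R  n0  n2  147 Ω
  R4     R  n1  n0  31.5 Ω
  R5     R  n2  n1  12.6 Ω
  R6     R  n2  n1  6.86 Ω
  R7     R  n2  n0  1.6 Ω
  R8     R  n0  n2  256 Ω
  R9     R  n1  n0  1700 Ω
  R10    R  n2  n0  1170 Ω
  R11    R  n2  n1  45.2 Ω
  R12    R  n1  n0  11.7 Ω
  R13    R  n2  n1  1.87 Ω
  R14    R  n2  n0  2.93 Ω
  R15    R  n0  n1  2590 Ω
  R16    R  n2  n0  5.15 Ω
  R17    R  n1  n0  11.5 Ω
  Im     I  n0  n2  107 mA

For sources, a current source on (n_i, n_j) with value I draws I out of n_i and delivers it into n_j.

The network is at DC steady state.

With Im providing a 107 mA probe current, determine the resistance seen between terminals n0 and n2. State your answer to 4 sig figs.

R_eq = 0.7465 Ω

Apply KCL at each of the 2 non-ground nodes and solve the resulting linear system.
Node n1: branches {R2, R4, R5, R6, R9, R11, R12, R13, R15, R17} → V_1 = 0.06329
Node n2: branches {R1, R2, R3, R5, R6, R7, R8, R10, R11, R13, R14, R16, Im} → V_2 = 0.07988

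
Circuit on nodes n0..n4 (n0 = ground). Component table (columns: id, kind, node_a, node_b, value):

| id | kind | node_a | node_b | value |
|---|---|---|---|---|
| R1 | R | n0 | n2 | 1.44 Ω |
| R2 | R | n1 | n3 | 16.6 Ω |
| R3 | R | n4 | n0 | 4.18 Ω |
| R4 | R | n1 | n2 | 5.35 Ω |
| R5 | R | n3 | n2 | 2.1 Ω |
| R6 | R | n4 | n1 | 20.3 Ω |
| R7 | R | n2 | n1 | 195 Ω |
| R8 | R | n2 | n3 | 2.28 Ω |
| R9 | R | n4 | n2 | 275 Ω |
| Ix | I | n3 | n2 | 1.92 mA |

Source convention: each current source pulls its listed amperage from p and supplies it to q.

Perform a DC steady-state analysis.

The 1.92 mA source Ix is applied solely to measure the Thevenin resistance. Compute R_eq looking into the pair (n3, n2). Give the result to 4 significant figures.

R_eq = 1.039 Ω

Apply KCL at each of the 4 non-ground nodes and solve the resulting linear system.
Node n1: branches {R2, R4, R6, R7} → V_1 = -0.0003903
Node n2: branches {R1, R4, R5, R7, R8, R9, Ix} → V_2 = 2.258e-05
Node n3: branches {R2, R5, R8, Ix} → V_3 = -0.001972
Node n4: branches {R3, R6, R9} → V_4 = -6.553e-05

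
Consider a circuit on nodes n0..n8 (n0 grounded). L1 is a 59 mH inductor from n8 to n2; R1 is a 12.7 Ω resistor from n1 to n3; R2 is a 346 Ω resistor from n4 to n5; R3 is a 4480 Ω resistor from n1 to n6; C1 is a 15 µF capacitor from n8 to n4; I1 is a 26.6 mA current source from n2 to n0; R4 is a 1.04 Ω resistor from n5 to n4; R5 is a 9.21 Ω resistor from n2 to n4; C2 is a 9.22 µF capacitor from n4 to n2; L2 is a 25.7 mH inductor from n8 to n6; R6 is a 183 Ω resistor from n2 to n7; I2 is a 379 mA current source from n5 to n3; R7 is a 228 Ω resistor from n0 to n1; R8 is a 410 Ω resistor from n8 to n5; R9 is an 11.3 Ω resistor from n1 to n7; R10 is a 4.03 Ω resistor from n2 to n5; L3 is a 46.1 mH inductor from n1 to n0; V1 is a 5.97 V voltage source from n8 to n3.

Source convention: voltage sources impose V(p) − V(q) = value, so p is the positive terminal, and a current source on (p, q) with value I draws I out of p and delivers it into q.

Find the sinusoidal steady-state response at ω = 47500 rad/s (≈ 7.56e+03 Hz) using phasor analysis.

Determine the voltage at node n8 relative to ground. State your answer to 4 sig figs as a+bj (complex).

-0.7167-0.6702j V

MNA unknowns: 8 node voltages V₁..V_8 plus 1 source current (V1)
L1: Y=0.000-0.0003568j on G[8,2]
R1: Y=0.07874+0.000j on G[1,3]
R2: Y=0.002890+0.000j on G[4,5]
R3: Y=0.0002232+0.000j on G[1,6]
C1: Y=0.000+0.7125j on G[8,4]
I1: z[2]−=0.0266, z[0]+=0.0266
R4: Y=0.9615+0.000j on G[5,4]
R5: Y=0.1086+0.000j on G[2,4]
C2: Y=0.000+0.4380j on G[4,2]
L2: Y=0.000-0.0008192j on G[8,6]
R6: Y=0.005464+0.000j on G[2,7]
I2: z[5]−=0.379, z[3]+=0.379
R7: Y=0.004386+0.000j on G[0,1]
R8: Y=0.002439+0.000j on G[8,5]
R9: Y=0.08850+0.000j on G[1,7]
R10: Y=0.2481+0.000j on G[2,5]
L3: Y=0.000-0.0004567j on G[1,0]
V1: row V8−V3=5.97, i_V1 at 8,3
solve → V1=-6.000-0.6247j, V2=-0.8711+0.1313j, V3=-6.687-0.6702j, V4=-0.7245-0.06468j, V5=-1.066-0.02588j, V6=-1.093-2.007j, V7=-5.701-0.5807j, V8=-0.7167-0.6702j
aux → i_V1=-0.4331-0.003582j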